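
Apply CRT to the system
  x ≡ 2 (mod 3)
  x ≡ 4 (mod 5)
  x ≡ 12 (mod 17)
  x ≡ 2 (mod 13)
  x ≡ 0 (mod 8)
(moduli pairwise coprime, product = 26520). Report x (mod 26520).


Product of moduli M = 3 · 5 · 17 · 13 · 8 = 26520.
Merge one congruence at a time:
  Start: x ≡ 2 (mod 3).
  Combine with x ≡ 4 (mod 5); new modulus lcm = 15.
    Write x = 2 + 3·t and substitute into x ≡ 4 (mod 5): 3·t ≡ 4 − 2 = 2 (mod 5).
    The inverse of 3 mod 5 is 2 (since 3·2 = 6 = 1·5 + 1), so t ≡ 2·2 = 4 ≡ 4 (mod 5).
    Then x = 2 + 3·4 = 14, valid modulo lcm(3, 5) = 15: x ≡ 14 (mod 15).
  Combine with x ≡ 12 (mod 17); new modulus lcm = 255.
    Write x = 14 + 15·t and substitute into x ≡ 12 (mod 17): 15·t ≡ 12 − 14 = -2 (mod 17).
    Reduce coefficients mod 17: 15·t ≡ 15 (mod 17).
    The inverse of 15 mod 17 is 8 (since 15·8 = 120 = 7·17 + 1), so t ≡ 8·15 = 120 ≡ 1 (mod 17).
    Then x = 14 + 15·1 = 29, valid modulo lcm(15, 17) = 255: x ≡ 29 (mod 255).
  Combine with x ≡ 2 (mod 13); new modulus lcm = 3315.
    Write x = 29 + 255·t and substitute into x ≡ 2 (mod 13): 255·t ≡ 2 − 29 = -27 (mod 13).
    Reduce coefficients mod 13: 8·t ≡ 12 (mod 13).
    The inverse of 8 mod 13 is 5 (since 8·5 = 40 = 3·13 + 1), so t ≡ 5·12 = 60 ≡ 8 (mod 13).
    Then x = 29 + 255·8 = 2069, valid modulo lcm(255, 13) = 3315: x ≡ 2069 (mod 3315).
  Combine with x ≡ 0 (mod 8); new modulus lcm = 26520.
    Write x = 2069 + 3315·t and substitute into x ≡ 0 (mod 8): 3315·t ≡ 0 − 2069 = -2069 (mod 8).
    Reduce coefficients mod 8: 3·t ≡ 3 (mod 8).
    The inverse of 3 mod 8 is 3 (since 3·3 = 9 = 1·8 + 1), so t ≡ 3·3 = 9 ≡ 1 (mod 8).
    Then x = 2069 + 3315·1 = 5384, valid modulo lcm(3315, 8) = 26520: x ≡ 5384 (mod 26520).
Verify against each original: 5384 mod 3 = 2, 5384 mod 5 = 4, 5384 mod 17 = 12, 5384 mod 13 = 2, 5384 mod 8 = 0.

x ≡ 5384 (mod 26520).


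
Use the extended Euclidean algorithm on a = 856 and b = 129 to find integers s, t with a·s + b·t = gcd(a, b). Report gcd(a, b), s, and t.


Euclidean algorithm on (856, 129) — divide until remainder is 0:
  856 = 6 · 129 + 82
  129 = 1 · 82 + 47
  82 = 1 · 47 + 35
  47 = 1 · 35 + 12
  35 = 2 · 12 + 11
  12 = 1 · 11 + 1
  11 = 11 · 1 + 0
gcd(856, 129) = 1.
Track Bezout coefficients alongside the remainders: start with r₀ = 856 = a·1 + b·0 (s = 1, t = 0) and r₁ = 129 = a·0 + b·1 (s = 0, t = 1); each new remainder r_{k+1} = r_{k-1} − q_k·r_k inherits s_{k+1} = s_{k-1} − q_k·s_k, t_{k+1} = t_{k-1} − q_k·t_k, so r_k = a·s_k + b·t_k at every step:
  q = 6: r = 82, s = 1 − 6·0 = 1, t = 0 − 6·1 = -6  (check: 856·1 + 129·(-6) = 82)
  q = 1: r = 47, s = 0 − 1·1 = -1, t = 1 − 1·(-6) = 7  (check: 856·(-1) + 129·7 = 47)
  q = 1: r = 35, s = 1 − 1·(-1) = 2, t = -6 − 1·7 = -13  (check: 856·2 + 129·(-13) = 35)
  q = 1: r = 12, s = -1 − 1·2 = -3, t = 7 − 1·(-13) = 20  (check: 856·(-3) + 129·20 = 12)
  q = 2: r = 11, s = 2 − 2·(-3) = 8, t = -13 − 2·20 = -53  (check: 856·8 + 129·(-53) = 11)
  q = 1: r = 1, s = -3 − 1·8 = -11, t = 20 − 1·(-53) = 73  (check: 856·(-11) + 129·73 = 1)
The row with r = 1 (the gcd) gives the Bezout coefficients s = -11, t = 73.
Result: 856 · (-11) + 129 · (73) = 1.

gcd(856, 129) = 1; s = -11, t = 73 (check: 856·(-11) + 129·73 = 1).


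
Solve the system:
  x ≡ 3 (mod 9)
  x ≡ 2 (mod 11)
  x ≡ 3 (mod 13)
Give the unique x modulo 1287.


Moduli 9, 11, 13 are pairwise coprime; by CRT there is a unique solution modulo M = 9 · 11 · 13 = 1287.
Solve pairwise, accumulating the modulus:
  Start with x ≡ 3 (mod 9).
  Combine with x ≡ 2 (mod 11): since gcd(9, 11) = 1, we get a unique residue mod 99.
    Write x = 3 + 9·t and substitute into x ≡ 2 (mod 11): 9·t ≡ 2 − 3 = -1 (mod 11).
    Reduce coefficients mod 11: 9·t ≡ 10 (mod 11).
    The inverse of 9 mod 11 is 5 (since 9·5 = 45 = 4·11 + 1), so t ≡ 5·10 = 50 ≡ 6 (mod 11).
    Then x = 3 + 9·6 = 57, valid modulo lcm(9, 11) = 99: x ≡ 57 (mod 99).
  Combine with x ≡ 3 (mod 13): since gcd(99, 13) = 1, we get a unique residue mod 1287.
    Write x = 57 + 99·t and substitute into x ≡ 3 (mod 13): 99·t ≡ 3 − 57 = -54 (mod 13).
    Reduce coefficients mod 13: 8·t ≡ 11 (mod 13).
    The inverse of 8 mod 13 is 5 (since 8·5 = 40 = 3·13 + 1), so t ≡ 5·11 = 55 ≡ 3 (mod 13).
    Then x = 57 + 99·3 = 354, valid modulo lcm(99, 13) = 1287: x ≡ 354 (mod 1287).
Verify: 354 mod 9 = 3 ✓, 354 mod 11 = 2 ✓, 354 mod 13 = 3 ✓.

x ≡ 354 (mod 1287).


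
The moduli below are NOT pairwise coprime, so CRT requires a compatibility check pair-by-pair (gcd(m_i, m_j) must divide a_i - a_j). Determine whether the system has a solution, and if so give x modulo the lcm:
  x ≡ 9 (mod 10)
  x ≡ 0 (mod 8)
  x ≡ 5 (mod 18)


Moduli 10, 8, 18 are not pairwise coprime, so CRT works modulo lcm(m_i) when all pairwise compatibility conditions hold.
Pairwise compatibility: gcd(m_i, m_j) must divide a_i - a_j for every pair.
Merge one congruence at a time:
  Start: x ≡ 9 (mod 10).
  Combine with x ≡ 0 (mod 8): gcd(10, 8) = 2, and 0 - 9 = -9 is NOT divisible by 2.
    ⇒ system is inconsistent (no integer solution).

No solution (the system is inconsistent).


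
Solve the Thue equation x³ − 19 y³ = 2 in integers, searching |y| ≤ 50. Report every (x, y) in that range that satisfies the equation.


The equation is x³ - 19y³ = 2. For fixed y, x³ = 19·y³ + 2, so a solution requires the RHS to be a perfect cube.
Strategy: iterate y from -50 to 50, compute RHS = 19·y³ + 2, and check whether it is a (positive or negative) perfect cube.
Check small values of y:
  y = 0: RHS = 2 is not a perfect cube.
  y = 1: RHS = 21 is not a perfect cube.
  y = -1: RHS = -17 is not a perfect cube.
  y = 2: RHS = 154 is not a perfect cube.
  y = -2: RHS = -150 is not a perfect cube.
  y = 3: RHS = 515 is not a perfect cube.
  y = -3: RHS = -511 is not a perfect cube.
Continuing the search up to |y| = 50 finds no solutions either.
No (x, y) in the scanned range satisfies the equation.

No integer solutions with |y| ≤ 50.


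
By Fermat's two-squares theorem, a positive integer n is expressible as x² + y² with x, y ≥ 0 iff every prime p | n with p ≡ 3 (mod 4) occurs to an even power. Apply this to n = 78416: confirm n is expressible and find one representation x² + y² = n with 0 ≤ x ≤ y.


Step 1: Factor n = 78416 = 2^4 · 13^2 · 29.
Step 2: Check the mod-4 condition on each prime factor: 2 = 2 (special); 13 ≡ 1 (mod 4), exponent 2; 29 ≡ 1 (mod 4), exponent 1.
All primes ≡ 3 (mod 4) appear to even exponent (or don't appear), so by the two-squares theorem n IS expressible as a sum of two squares.
Step 3: Build a representation. Group n = k² · m with k = 4 and m = 13 · 13 · 29 = 4901 (a product of primes ≡ 1 (mod 4)); a representation of m scales to one of n via (k·x)² + (k·y)² = k²(x² + y²). Each prime p ≡ 1 (mod 4) is itself a sum of two squares; find a² by testing p − a² for a perfect square:
  13: 13 − 1² = 12, 13 − 2² = 9 = 3² ⇒ 13 = 2² + 3².
  29: 29 − 1² = 28, 29 − 2² = 25 = 5² ⇒ 29 = 2² + 5².
  Combine using the Brahmagupta–Fibonacci identity (a² + b²)(c² + d²) = (ac − bd)² + (ad + bc)² = (ac + bd)² + (ad − bc)²:
  13 · 13 = 169: from (2² + 3²)(2² + 3²), take (2·2 − 3·3, 2·3 + 3·2) = (4 − 9, 6 + 6) = (-5, 12); dropping signs (only squares matter) gives (5, 12); check 5² + 12² = 25 + 144 = 169 ✓.
  169 · 29 = 4901: from (5² + 12²)(2² + 5²), take (5·2 − 12·5, 5·5 + 12·2) = (10 − 60, 25 + 24) = (-50, 49); dropping signs (only squares matter) gives (50, 49); check 50² + 49² = 2500 + 2401 = 4901 ✓.
  Scale by k = 4: (4·50, 4·49) = (200, 196).
Step 4: Order so x ≤ y and verify: 196² + 200² = 38416 + 40000 = 78416 = n. ✓

n = 78416 = 196² + 200² (one valid representation with x ≤ y).


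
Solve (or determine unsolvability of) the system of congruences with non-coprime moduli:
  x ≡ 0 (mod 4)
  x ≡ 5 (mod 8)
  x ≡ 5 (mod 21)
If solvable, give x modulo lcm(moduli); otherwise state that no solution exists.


Moduli 4, 8, 21 are not pairwise coprime, so CRT works modulo lcm(m_i) when all pairwise compatibility conditions hold.
Pairwise compatibility: gcd(m_i, m_j) must divide a_i - a_j for every pair.
Merge one congruence at a time:
  Start: x ≡ 0 (mod 4).
  Combine with x ≡ 5 (mod 8): gcd(4, 8) = 4, and 5 - 0 = 5 is NOT divisible by 4.
    ⇒ system is inconsistent (no integer solution).

No solution (the system is inconsistent).


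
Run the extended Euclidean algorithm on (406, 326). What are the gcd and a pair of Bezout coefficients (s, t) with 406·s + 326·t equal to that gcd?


Euclidean algorithm on (406, 326) — divide until remainder is 0:
  406 = 1 · 326 + 80
  326 = 4 · 80 + 6
  80 = 13 · 6 + 2
  6 = 3 · 2 + 0
gcd(406, 326) = 2.
Track Bezout coefficients alongside the remainders: start with r₀ = 406 = a·1 + b·0 (s = 1, t = 0) and r₁ = 326 = a·0 + b·1 (s = 0, t = 1); each new remainder r_{k+1} = r_{k-1} − q_k·r_k inherits s_{k+1} = s_{k-1} − q_k·s_k, t_{k+1} = t_{k-1} − q_k·t_k, so r_k = a·s_k + b·t_k at every step:
  q = 1: r = 80, s = 1 − 1·0 = 1, t = 0 − 1·1 = -1  (check: 406·1 + 326·(-1) = 80)
  q = 4: r = 6, s = 0 − 4·1 = -4, t = 1 − 4·(-1) = 5  (check: 406·(-4) + 326·5 = 6)
  q = 13: r = 2, s = 1 − 13·(-4) = 53, t = -1 − 13·5 = -66  (check: 406·53 + 326·(-66) = 2)
The row with r = 2 (the gcd) gives the Bezout coefficients s = 53, t = -66.
Result: 406 · (53) + 326 · (-66) = 2.

gcd(406, 326) = 2; s = 53, t = -66 (check: 406·53 + 326·(-66) = 2).


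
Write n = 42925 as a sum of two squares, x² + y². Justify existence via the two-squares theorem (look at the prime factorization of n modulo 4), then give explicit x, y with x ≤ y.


Step 1: Factor n = 42925 = 5^2 · 17 · 101.
Step 2: Check the mod-4 condition on each prime factor: 5 ≡ 1 (mod 4), exponent 2; 17 ≡ 1 (mod 4), exponent 1; 101 ≡ 1 (mod 4), exponent 1.
All primes ≡ 3 (mod 4) appear to even exponent (or don't appear), so by the two-squares theorem n IS expressible as a sum of two squares.
Step 3: Build a representation. Group n = k² · m with k = 5 and m = 17 · 101 = 1717 (a product of primes ≡ 1 (mod 4)); a representation of m scales to one of n via (k·x)² + (k·y)² = k²(x² + y²). Each prime p ≡ 1 (mod 4) is itself a sum of two squares; find a² by testing p − a² for a perfect square:
  17: 17 − 1² = 16 = 4² ⇒ 17 = 1² + 4².
  101: 101 − 1² = 100 = 10² ⇒ 101 = 1² + 10².
  Combine using the Brahmagupta–Fibonacci identity (a² + b²)(c² + d²) = (ac − bd)² + (ad + bc)² = (ac + bd)² + (ad − bc)²:
  17 · 101 = 1717: from (1² + 4²)(1² + 10²), take (1·1 − 4·10, 1·10 + 4·1) = (1 − 40, 10 + 4) = (-39, 14); dropping signs (only squares matter) gives (39, 14); check 39² + 14² = 1521 + 196 = 1717 ✓.
  Scale by k = 5: (5·39, 5·14) = (195, 70).
Step 4: Order so x ≤ y and verify: 70² + 195² = 4900 + 38025 = 42925 = n. ✓

n = 42925 = 70² + 195² (one valid representation with x ≤ y).


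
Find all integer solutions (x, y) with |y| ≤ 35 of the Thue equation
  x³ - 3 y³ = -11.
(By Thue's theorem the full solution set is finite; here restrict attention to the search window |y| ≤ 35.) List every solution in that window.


The equation is x³ - 3y³ = -11. For fixed y, x³ = 3·y³ − 11, so a solution requires the RHS to be a perfect cube.
Strategy: iterate y from -35 to 35, compute RHS = 3·y³ − 11, and check whether it is a (positive or negative) perfect cube.
Check small values of y:
  y = 0: RHS = -11 is not a perfect cube.
  y = 1: RHS = -8 = (-2)³ ⇒ x = -2 works.
  y = -1: RHS = -14 is not a perfect cube.
  y = 2: RHS = 13 is not a perfect cube.
  y = -2: RHS = -35 is not a perfect cube.
  y = 3: RHS = 70 is not a perfect cube.
  y = -3: RHS = -92 is not a perfect cube.
Continuing the search up to |y| = 35 finds no further solutions beyond those listed.
Collected solutions: (-2, 1).

Solutions (with |y| ≤ 35): (-2, 1).


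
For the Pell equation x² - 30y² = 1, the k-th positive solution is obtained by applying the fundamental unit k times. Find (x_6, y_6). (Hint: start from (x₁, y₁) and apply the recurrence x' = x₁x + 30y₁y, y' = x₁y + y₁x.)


Step 1: Find the fundamental solution (x₁, y₁) of x² - 30y² = 1.
  Expand √30 as a continued fraction. a₀ = ⌊√30⌋ = 5; iterate m_{k+1} = d_k·a_k − m_k, d_{k+1} = (30 − m_{k+1}²)/d_k, a_{k+1} = ⌊(a₀ + m_{k+1})/d_{k+1}⌋ (starting m₀ = 0, d₀ = 1), with convergents p_k = a_k·p_{k-1} + p_{k-2}, q_k = a_k·q_{k-1} + q_{k-2} (p₋₁ = 1, q₋₁ = 0):
  k = 0: a₀ = 5; p₀/q₀ = 5/1; p₀² − 30·q₀² = 25 − 30 = -5.
  k = 1: m = 5, d = 5, a = ⌊(5 + 5)/5⌋ = 2; p/q = (2·5 + 1)/(2·1 + 0) = 11/2; p² − 30·q² = 121 − 120 = 1.
  The first convergent with p² − 30·q² = 1 gives the fundamental solution (x₁, y₁) = (11, 2).
Step 2: Apply the recurrence (x_{n+1}, y_{n+1}) = (x₁x_n + 30y₁y_n, x₁y_n + y₁x_n) repeatedly.
  From (x_1, y_1) = (11, 2): x_2 = 11·11 + 30·2·2 = 241; y_2 = 11·2 + 2·11 = 44.
  From (x_2, y_2) = (241, 44): x_3 = 11·241 + 30·2·44 = 5291; y_3 = 11·44 + 2·241 = 966.
  From (x_3, y_3) = (5291, 966): x_4 = 11·5291 + 30·2·966 = 116161; y_4 = 11·966 + 2·5291 = 21208.
  From (x_4, y_4) = (116161, 21208): x_5 = 11·116161 + 30·2·21208 = 2550251; y_5 = 11·21208 + 2·116161 = 465610.
  From (x_5, y_5) = (2550251, 465610): x_6 = 11·2550251 + 30·2·465610 = 55989361; y_6 = 11·465610 + 2·2550251 = 10222212.
Step 3: Verify x_6² - 30·y_6² = 3134808545188321 - 3134808545188320 = 1 (should be 1). ✓

(x_1, y_1) = (11, 2); (x_6, y_6) = (55989361, 10222212).


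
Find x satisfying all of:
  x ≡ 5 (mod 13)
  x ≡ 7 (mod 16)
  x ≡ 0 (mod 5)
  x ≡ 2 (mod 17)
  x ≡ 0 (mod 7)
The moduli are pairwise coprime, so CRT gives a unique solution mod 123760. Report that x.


Product of moduli M = 13 · 16 · 5 · 17 · 7 = 123760.
Merge one congruence at a time:
  Start: x ≡ 5 (mod 13).
  Combine with x ≡ 7 (mod 16); new modulus lcm = 208.
    Write x = 5 + 13·t and substitute into x ≡ 7 (mod 16): 13·t ≡ 7 − 5 = 2 (mod 16).
    The inverse of 13 mod 16 is 5 (since 13·5 = 65 = 4·16 + 1), so t ≡ 5·2 = 10 ≡ 10 (mod 16).
    Then x = 5 + 13·10 = 135, valid modulo lcm(13, 16) = 208: x ≡ 135 (mod 208).
  Combine with x ≡ 0 (mod 5); new modulus lcm = 1040.
    Write x = 135 + 208·t and substitute into x ≡ 0 (mod 5): 208·t ≡ 0 − 135 = -135 (mod 5).
    Reduce coefficients mod 5: 3·t ≡ 0 (mod 5).
    The inverse of 3 mod 5 is 2 (since 3·2 = 6 = 1·5 + 1), so t ≡ 2·0 = 0 ≡ 0 (mod 5).
    Then x = 135 + 208·0 = 135, valid modulo lcm(208, 5) = 1040: x ≡ 135 (mod 1040).
  Combine with x ≡ 2 (mod 17); new modulus lcm = 17680.
    Write x = 135 + 1040·t and substitute into x ≡ 2 (mod 17): 1040·t ≡ 2 − 135 = -133 (mod 17).
    Reduce coefficients mod 17: 3·t ≡ 3 (mod 17).
    The inverse of 3 mod 17 is 6 (since 3·6 = 18 = 1·17 + 1), so t ≡ 6·3 = 18 ≡ 1 (mod 17).
    Then x = 135 + 1040·1 = 1175, valid modulo lcm(1040, 17) = 17680: x ≡ 1175 (mod 17680).
  Combine with x ≡ 0 (mod 7); new modulus lcm = 123760.
    Write x = 1175 + 17680·t and substitute into x ≡ 0 (mod 7): 17680·t ≡ 0 − 1175 = -1175 (mod 7).
    Reduce coefficients mod 7: 5·t ≡ 1 (mod 7).
    The inverse of 5 mod 7 is 3 (since 5·3 = 15 = 2·7 + 1), so t ≡ 3·1 = 3 ≡ 3 (mod 7).
    Then x = 1175 + 17680·3 = 54215, valid modulo lcm(17680, 7) = 123760: x ≡ 54215 (mod 123760).
Verify against each original: 54215 mod 13 = 5, 54215 mod 16 = 7, 54215 mod 5 = 0, 54215 mod 17 = 2, 54215 mod 7 = 0.

x ≡ 54215 (mod 123760).


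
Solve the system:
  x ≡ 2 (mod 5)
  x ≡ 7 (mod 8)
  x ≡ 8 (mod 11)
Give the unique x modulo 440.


Moduli 5, 8, 11 are pairwise coprime; by CRT there is a unique solution modulo M = 5 · 8 · 11 = 440.
Solve pairwise, accumulating the modulus:
  Start with x ≡ 2 (mod 5).
  Combine with x ≡ 7 (mod 8): since gcd(5, 8) = 1, we get a unique residue mod 40.
    Write x = 2 + 5·t and substitute into x ≡ 7 (mod 8): 5·t ≡ 7 − 2 = 5 (mod 8).
    The inverse of 5 mod 8 is 5 (since 5·5 = 25 = 3·8 + 1), so t ≡ 5·5 = 25 ≡ 1 (mod 8).
    Then x = 2 + 5·1 = 7, valid modulo lcm(5, 8) = 40: x ≡ 7 (mod 40).
  Combine with x ≡ 8 (mod 11): since gcd(40, 11) = 1, we get a unique residue mod 440.
    Write x = 7 + 40·t and substitute into x ≡ 8 (mod 11): 40·t ≡ 8 − 7 = 1 (mod 11).
    Reduce coefficients mod 11: 7·t ≡ 1 (mod 11).
    The inverse of 7 mod 11 is 8 (since 7·8 = 56 = 5·11 + 1), so t ≡ 8·1 = 8 ≡ 8 (mod 11).
    Then x = 7 + 40·8 = 327, valid modulo lcm(40, 11) = 440: x ≡ 327 (mod 440).
Verify: 327 mod 5 = 2 ✓, 327 mod 8 = 7 ✓, 327 mod 11 = 8 ✓.

x ≡ 327 (mod 440).


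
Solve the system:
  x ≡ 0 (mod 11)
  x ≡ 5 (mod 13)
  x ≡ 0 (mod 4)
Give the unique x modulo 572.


Moduli 11, 13, 4 are pairwise coprime; by CRT there is a unique solution modulo M = 11 · 13 · 4 = 572.
Solve pairwise, accumulating the modulus:
  Start with x ≡ 0 (mod 11).
  Combine with x ≡ 5 (mod 13): since gcd(11, 13) = 1, we get a unique residue mod 143.
    Write x = 0 + 11·t and substitute into x ≡ 5 (mod 13): 11·t ≡ 5 − 0 = 5 (mod 13).
    The inverse of 11 mod 13 is 6 (since 11·6 = 66 = 5·13 + 1), so t ≡ 6·5 = 30 ≡ 4 (mod 13).
    Then x = 0 + 11·4 = 44, valid modulo lcm(11, 13) = 143: x ≡ 44 (mod 143).
  Combine with x ≡ 0 (mod 4): since gcd(143, 4) = 1, we get a unique residue mod 572.
    Write x = 44 + 143·t and substitute into x ≡ 0 (mod 4): 143·t ≡ 0 − 44 = -44 (mod 4).
    Reduce coefficients mod 4: 3·t ≡ 0 (mod 4).
    The inverse of 3 mod 4 is 3 (since 3·3 = 9 = 2·4 + 1), so t ≡ 3·0 = 0 ≡ 0 (mod 4).
    Then x = 44 + 143·0 = 44, valid modulo lcm(143, 4) = 572: x ≡ 44 (mod 572).
Verify: 44 mod 11 = 0 ✓, 44 mod 13 = 5 ✓, 44 mod 4 = 0 ✓.

x ≡ 44 (mod 572).


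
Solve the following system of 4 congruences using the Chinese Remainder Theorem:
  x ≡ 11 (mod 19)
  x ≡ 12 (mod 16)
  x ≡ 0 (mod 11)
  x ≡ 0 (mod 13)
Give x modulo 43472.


Product of moduli M = 19 · 16 · 11 · 13 = 43472.
Merge one congruence at a time:
  Start: x ≡ 11 (mod 19).
  Combine with x ≡ 12 (mod 16); new modulus lcm = 304.
    Write x = 11 + 19·t and substitute into x ≡ 12 (mod 16): 19·t ≡ 12 − 11 = 1 (mod 16).
    Reduce coefficients mod 16: 3·t ≡ 1 (mod 16).
    The inverse of 3 mod 16 is 11 (since 3·11 = 33 = 2·16 + 1), so t ≡ 11·1 = 11 ≡ 11 (mod 16).
    Then x = 11 + 19·11 = 220, valid modulo lcm(19, 16) = 304: x ≡ 220 (mod 304).
  Combine with x ≡ 0 (mod 11); new modulus lcm = 3344.
    Write x = 220 + 304·t and substitute into x ≡ 0 (mod 11): 304·t ≡ 0 − 220 = -220 (mod 11).
    Reduce coefficients mod 11: 7·t ≡ 0 (mod 11).
    The inverse of 7 mod 11 is 8 (since 7·8 = 56 = 5·11 + 1), so t ≡ 8·0 = 0 ≡ 0 (mod 11).
    Then x = 220 + 304·0 = 220, valid modulo lcm(304, 11) = 3344: x ≡ 220 (mod 3344).
  Combine with x ≡ 0 (mod 13); new modulus lcm = 43472.
    Write x = 220 + 3344·t and substitute into x ≡ 0 (mod 13): 3344·t ≡ 0 − 220 = -220 (mod 13).
    Reduce coefficients mod 13: 3·t ≡ 1 (mod 13).
    The inverse of 3 mod 13 is 9 (since 3·9 = 27 = 2·13 + 1), so t ≡ 9·1 = 9 ≡ 9 (mod 13).
    Then x = 220 + 3344·9 = 30316, valid modulo lcm(3344, 13) = 43472: x ≡ 30316 (mod 43472).
Verify against each original: 30316 mod 19 = 11, 30316 mod 16 = 12, 30316 mod 11 = 0, 30316 mod 13 = 0.

x ≡ 30316 (mod 43472).


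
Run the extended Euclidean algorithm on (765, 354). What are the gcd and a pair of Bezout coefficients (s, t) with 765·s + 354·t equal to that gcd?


Euclidean algorithm on (765, 354) — divide until remainder is 0:
  765 = 2 · 354 + 57
  354 = 6 · 57 + 12
  57 = 4 · 12 + 9
  12 = 1 · 9 + 3
  9 = 3 · 3 + 0
gcd(765, 354) = 3.
Track Bezout coefficients alongside the remainders: start with r₀ = 765 = a·1 + b·0 (s = 1, t = 0) and r₁ = 354 = a·0 + b·1 (s = 0, t = 1); each new remainder r_{k+1} = r_{k-1} − q_k·r_k inherits s_{k+1} = s_{k-1} − q_k·s_k, t_{k+1} = t_{k-1} − q_k·t_k, so r_k = a·s_k + b·t_k at every step:
  q = 2: r = 57, s = 1 − 2·0 = 1, t = 0 − 2·1 = -2  (check: 765·1 + 354·(-2) = 57)
  q = 6: r = 12, s = 0 − 6·1 = -6, t = 1 − 6·(-2) = 13  (check: 765·(-6) + 354·13 = 12)
  q = 4: r = 9, s = 1 − 4·(-6) = 25, t = -2 − 4·13 = -54  (check: 765·25 + 354·(-54) = 9)
  q = 1: r = 3, s = -6 − 1·25 = -31, t = 13 − 1·(-54) = 67  (check: 765·(-31) + 354·67 = 3)
The row with r = 3 (the gcd) gives the Bezout coefficients s = -31, t = 67.
Result: 765 · (-31) + 354 · (67) = 3.

gcd(765, 354) = 3; s = -31, t = 67 (check: 765·(-31) + 354·67 = 3).


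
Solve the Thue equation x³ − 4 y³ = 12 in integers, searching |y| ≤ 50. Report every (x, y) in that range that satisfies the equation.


The equation is x³ - 4y³ = 12. For fixed y, x³ = 4·y³ + 12, so a solution requires the RHS to be a perfect cube.
Strategy: iterate y from -50 to 50, compute RHS = 4·y³ + 12, and check whether it is a (positive or negative) perfect cube.
Check small values of y:
  y = 0: RHS = 12 is not a perfect cube.
  y = 1: RHS = 16 is not a perfect cube.
  y = -1: RHS = 8 = (2)³ ⇒ x = 2 works.
  y = 2: RHS = 44 is not a perfect cube.
  y = -2: RHS = -20 is not a perfect cube.
  y = 3: RHS = 120 is not a perfect cube.
  y = -3: RHS = -96 is not a perfect cube.
Continuing, at y = 5: RHS = 512 = (8)³ ⇒ x = 8 works.
Searching the remaining y in |y| ≤ 50 finds no further solutions.
Collected solutions: (2, -1), (8, 5).

Solutions (with |y| ≤ 50): (2, -1), (8, 5).


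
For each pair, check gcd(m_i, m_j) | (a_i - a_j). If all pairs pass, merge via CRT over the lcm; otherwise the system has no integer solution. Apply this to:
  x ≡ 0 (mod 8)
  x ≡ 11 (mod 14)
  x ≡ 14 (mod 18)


Moduli 8, 14, 18 are not pairwise coprime, so CRT works modulo lcm(m_i) when all pairwise compatibility conditions hold.
Pairwise compatibility: gcd(m_i, m_j) must divide a_i - a_j for every pair.
Merge one congruence at a time:
  Start: x ≡ 0 (mod 8).
  Combine with x ≡ 11 (mod 14): gcd(8, 14) = 2, and 11 - 0 = 11 is NOT divisible by 2.
    ⇒ system is inconsistent (no integer solution).

No solution (the system is inconsistent).


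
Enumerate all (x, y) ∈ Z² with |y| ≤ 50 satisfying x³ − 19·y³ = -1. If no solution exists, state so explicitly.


The equation is x³ - 19y³ = -1. For fixed y, x³ = 19·y³ − 1, so a solution requires the RHS to be a perfect cube.
Strategy: iterate y from -50 to 50, compute RHS = 19·y³ − 1, and check whether it is a (positive or negative) perfect cube.
Check small values of y:
  y = 0: RHS = -1 = (-1)³ ⇒ x = -1 works.
  y = 1: RHS = 18 is not a perfect cube.
  y = -1: RHS = -20 is not a perfect cube.
  y = 2: RHS = 151 is not a perfect cube.
  y = -2: RHS = -153 is not a perfect cube.
  y = 3: RHS = 512 = (8)³ ⇒ x = 8 works.
  y = -3: RHS = -514 is not a perfect cube.
Continuing the search up to |y| = 50 finds no further solutions beyond those listed.
Collected solutions: (-1, 0), (8, 3).

Solutions (with |y| ≤ 50): (-1, 0), (8, 3).


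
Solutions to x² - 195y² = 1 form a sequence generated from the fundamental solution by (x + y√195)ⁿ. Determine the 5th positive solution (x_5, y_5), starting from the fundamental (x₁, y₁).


Step 1: Find the fundamental solution (x₁, y₁) of x² - 195y² = 1.
  Expand √195 as a continued fraction. a₀ = ⌊√195⌋ = 13; iterate m_{k+1} = d_k·a_k − m_k, d_{k+1} = (195 − m_{k+1}²)/d_k, a_{k+1} = ⌊(a₀ + m_{k+1})/d_{k+1}⌋ (starting m₀ = 0, d₀ = 1), with convergents p_k = a_k·p_{k-1} + p_{k-2}, q_k = a_k·q_{k-1} + q_{k-2} (p₋₁ = 1, q₋₁ = 0):
  k = 0: a₀ = 13; p₀/q₀ = 13/1; p₀² − 195·q₀² = 169 − 195 = -26.
  k = 1: m = 13, d = 26, a = ⌊(13 + 13)/26⌋ = 1; p/q = (1·13 + 1)/(1·1 + 0) = 14/1; p² − 195·q² = 196 − 195 = 1.
  The first convergent with p² − 195·q² = 1 gives the fundamental solution (x₁, y₁) = (14, 1).
Step 2: Apply the recurrence (x_{n+1}, y_{n+1}) = (x₁x_n + 195y₁y_n, x₁y_n + y₁x_n) repeatedly.
  From (x_1, y_1) = (14, 1): x_2 = 14·14 + 195·1·1 = 391; y_2 = 14·1 + 1·14 = 28.
  From (x_2, y_2) = (391, 28): x_3 = 14·391 + 195·1·28 = 10934; y_3 = 14·28 + 1·391 = 783.
  From (x_3, y_3) = (10934, 783): x_4 = 14·10934 + 195·1·783 = 305761; y_4 = 14·783 + 1·10934 = 21896.
  From (x_4, y_4) = (305761, 21896): x_5 = 14·305761 + 195·1·21896 = 8550374; y_5 = 14·21896 + 1·305761 = 612305.
Step 3: Verify x_5² - 195·y_5² = 73108895539876 - 73108895539875 = 1 (should be 1). ✓

(x_1, y_1) = (14, 1); (x_5, y_5) = (8550374, 612305).


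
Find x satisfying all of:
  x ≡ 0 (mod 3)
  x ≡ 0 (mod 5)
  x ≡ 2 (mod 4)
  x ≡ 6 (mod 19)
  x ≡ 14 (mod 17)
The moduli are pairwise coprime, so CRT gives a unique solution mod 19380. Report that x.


Product of moduli M = 3 · 5 · 4 · 19 · 17 = 19380.
Merge one congruence at a time:
  Start: x ≡ 0 (mod 3).
  Combine with x ≡ 0 (mod 5); new modulus lcm = 15.
    Write x = 0 + 3·t and substitute into x ≡ 0 (mod 5): 3·t ≡ 0 − 0 = 0 (mod 5).
    The inverse of 3 mod 5 is 2 (since 3·2 = 6 = 1·5 + 1), so t ≡ 2·0 = 0 ≡ 0 (mod 5).
    Then x = 0 + 3·0 = 0, valid modulo lcm(3, 5) = 15: x ≡ 0 (mod 15).
  Combine with x ≡ 2 (mod 4); new modulus lcm = 60.
    Write x = 0 + 15·t and substitute into x ≡ 2 (mod 4): 15·t ≡ 2 − 0 = 2 (mod 4).
    Reduce coefficients mod 4: 3·t ≡ 2 (mod 4).
    The inverse of 3 mod 4 is 3 (since 3·3 = 9 = 2·4 + 1), so t ≡ 3·2 = 6 ≡ 2 (mod 4).
    Then x = 0 + 15·2 = 30, valid modulo lcm(15, 4) = 60: x ≡ 30 (mod 60).
  Combine with x ≡ 6 (mod 19); new modulus lcm = 1140.
    Write x = 30 + 60·t and substitute into x ≡ 6 (mod 19): 60·t ≡ 6 − 30 = -24 (mod 19).
    Reduce coefficients mod 19: 3·t ≡ 14 (mod 19).
    The inverse of 3 mod 19 is 13 (since 3·13 = 39 = 2·19 + 1), so t ≡ 13·14 = 182 ≡ 11 (mod 19).
    Then x = 30 + 60·11 = 690, valid modulo lcm(60, 19) = 1140: x ≡ 690 (mod 1140).
  Combine with x ≡ 14 (mod 17); new modulus lcm = 19380.
    Write x = 690 + 1140·t and substitute into x ≡ 14 (mod 17): 1140·t ≡ 14 − 690 = -676 (mod 17).
    Reduce coefficients mod 17: 1·t ≡ 4 (mod 17).
    So t ≡ 4 (mod 17).
    Then x = 690 + 1140·4 = 5250, valid modulo lcm(1140, 17) = 19380: x ≡ 5250 (mod 19380).
Verify against each original: 5250 mod 3 = 0, 5250 mod 5 = 0, 5250 mod 4 = 2, 5250 mod 19 = 6, 5250 mod 17 = 14.

x ≡ 5250 (mod 19380).


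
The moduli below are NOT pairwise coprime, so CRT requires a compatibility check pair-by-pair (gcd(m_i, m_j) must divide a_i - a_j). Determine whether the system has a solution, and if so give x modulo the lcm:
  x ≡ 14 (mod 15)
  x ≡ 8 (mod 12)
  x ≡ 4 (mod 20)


Moduli 15, 12, 20 are not pairwise coprime, so CRT works modulo lcm(m_i) when all pairwise compatibility conditions hold.
Pairwise compatibility: gcd(m_i, m_j) must divide a_i - a_j for every pair.
Merge one congruence at a time:
  Start: x ≡ 14 (mod 15).
  Combine with x ≡ 8 (mod 12): gcd(15, 12) = 3; 8 - 14 = -6, which IS divisible by 3, so compatible.
    Write x = 14 + 15·t and substitute into x ≡ 8 (mod 12): 15·t ≡ 8 − 14 = -6 (mod 12).
    Divide the congruence (and modulus) by g = 3: 5·t ≡ -2 (mod 4).
    Reduce coefficients mod 4: 1·t ≡ 2 (mod 4).
    So t ≡ 2 (mod 4).
    Then x = 14 + 15·2 = 44, valid modulo lcm(15, 12) = 60: x ≡ 44 (mod 60).
  Combine with x ≡ 4 (mod 20): gcd(60, 20) = 20; 4 - 44 = -40, which IS divisible by 20, so compatible.
    Write x = 44 + 60·t and substitute into x ≡ 4 (mod 20): 60·t ≡ 4 − 44 = -40 (mod 20).
    Divide the congruence (and modulus) by g = 20: 3·t ≡ -2 (mod 1).
    Modulo 1 every t works; take t = 0.
    Then x = 44 + 60·0 = 44, valid modulo lcm(60, 20) = 60: x ≡ 44 (mod 60).
Verify: 44 mod 15 = 14, 44 mod 12 = 8, 44 mod 20 = 4.

x ≡ 44 (mod 60).


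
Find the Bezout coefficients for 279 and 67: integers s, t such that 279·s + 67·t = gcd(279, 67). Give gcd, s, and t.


Euclidean algorithm on (279, 67) — divide until remainder is 0:
  279 = 4 · 67 + 11
  67 = 6 · 11 + 1
  11 = 11 · 1 + 0
gcd(279, 67) = 1.
Track Bezout coefficients alongside the remainders: start with r₀ = 279 = a·1 + b·0 (s = 1, t = 0) and r₁ = 67 = a·0 + b·1 (s = 0, t = 1); each new remainder r_{k+1} = r_{k-1} − q_k·r_k inherits s_{k+1} = s_{k-1} − q_k·s_k, t_{k+1} = t_{k-1} − q_k·t_k, so r_k = a·s_k + b·t_k at every step:
  q = 4: r = 11, s = 1 − 4·0 = 1, t = 0 − 4·1 = -4  (check: 279·1 + 67·(-4) = 11)
  q = 6: r = 1, s = 0 − 6·1 = -6, t = 1 − 6·(-4) = 25  (check: 279·(-6) + 67·25 = 1)
The row with r = 1 (the gcd) gives the Bezout coefficients s = -6, t = 25.
Result: 279 · (-6) + 67 · (25) = 1.

gcd(279, 67) = 1; s = -6, t = 25 (check: 279·(-6) + 67·25 = 1).


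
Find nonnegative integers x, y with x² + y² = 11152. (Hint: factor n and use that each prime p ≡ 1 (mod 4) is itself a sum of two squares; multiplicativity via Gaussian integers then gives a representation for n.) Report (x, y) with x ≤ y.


Step 1: Factor n = 11152 = 2^4 · 17 · 41.
Step 2: Check the mod-4 condition on each prime factor: 2 = 2 (special); 17 ≡ 1 (mod 4), exponent 1; 41 ≡ 1 (mod 4), exponent 1.
All primes ≡ 3 (mod 4) appear to even exponent (or don't appear), so by the two-squares theorem n IS expressible as a sum of two squares.
Step 3: Build a representation. Group n = k² · m with k = 4 and m = 17 · 41 = 697 (a product of primes ≡ 1 (mod 4)); a representation of m scales to one of n via (k·x)² + (k·y)² = k²(x² + y²). Each prime p ≡ 1 (mod 4) is itself a sum of two squares; find a² by testing p − a² for a perfect square:
  17: 17 − 1² = 16 = 4² ⇒ 17 = 1² + 4².
  41: 41 − 1² = 40, 41 − 2² = 37, 41 − 3² = 32, 41 − 4² = 25 = 5² ⇒ 41 = 4² + 5².
  Combine using the Brahmagupta–Fibonacci identity (a² + b²)(c² + d²) = (ac − bd)² + (ad + bc)² = (ac + bd)² + (ad − bc)²:
  17 · 41 = 697: from (1² + 4²)(4² + 5²), take (1·4 − 4·5, 1·5 + 4·4) = (4 − 20, 5 + 16) = (-16, 21); dropping signs (only squares matter) gives (16, 21); check 16² + 21² = 256 + 441 = 697 ✓.
  Scale by k = 4: (4·16, 4·21) = (64, 84).
Step 4: Order so x ≤ y and verify: 64² + 84² = 4096 + 7056 = 11152 = n. ✓

n = 11152 = 64² + 84² (one valid representation with x ≤ y).


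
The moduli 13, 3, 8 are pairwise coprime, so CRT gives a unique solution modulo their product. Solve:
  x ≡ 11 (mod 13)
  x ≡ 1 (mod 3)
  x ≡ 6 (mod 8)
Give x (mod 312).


Moduli 13, 3, 8 are pairwise coprime; by CRT there is a unique solution modulo M = 13 · 3 · 8 = 312.
Solve pairwise, accumulating the modulus:
  Start with x ≡ 11 (mod 13).
  Combine with x ≡ 1 (mod 3): since gcd(13, 3) = 1, we get a unique residue mod 39.
    Write x = 11 + 13·t and substitute into x ≡ 1 (mod 3): 13·t ≡ 1 − 11 = -10 (mod 3).
    Reduce coefficients mod 3: 1·t ≡ 2 (mod 3).
    So t ≡ 2 (mod 3).
    Then x = 11 + 13·2 = 37, valid modulo lcm(13, 3) = 39: x ≡ 37 (mod 39).
  Combine with x ≡ 6 (mod 8): since gcd(39, 8) = 1, we get a unique residue mod 312.
    Write x = 37 + 39·t and substitute into x ≡ 6 (mod 8): 39·t ≡ 6 − 37 = -31 (mod 8).
    Reduce coefficients mod 8: 7·t ≡ 1 (mod 8).
    The inverse of 7 mod 8 is 7 (since 7·7 = 49 = 6·8 + 1), so t ≡ 7·1 = 7 ≡ 7 (mod 8).
    Then x = 37 + 39·7 = 310, valid modulo lcm(39, 8) = 312: x ≡ 310 (mod 312).
Verify: 310 mod 13 = 11 ✓, 310 mod 3 = 1 ✓, 310 mod 8 = 6 ✓.

x ≡ 310 (mod 312).


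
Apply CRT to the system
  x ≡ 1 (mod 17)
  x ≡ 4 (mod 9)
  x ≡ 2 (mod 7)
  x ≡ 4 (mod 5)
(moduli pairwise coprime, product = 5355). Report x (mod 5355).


Product of moduli M = 17 · 9 · 7 · 5 = 5355.
Merge one congruence at a time:
  Start: x ≡ 1 (mod 17).
  Combine with x ≡ 4 (mod 9); new modulus lcm = 153.
    Write x = 1 + 17·t and substitute into x ≡ 4 (mod 9): 17·t ≡ 4 − 1 = 3 (mod 9).
    Reduce coefficients mod 9: 8·t ≡ 3 (mod 9).
    The inverse of 8 mod 9 is 8 (since 8·8 = 64 = 7·9 + 1), so t ≡ 8·3 = 24 ≡ 6 (mod 9).
    Then x = 1 + 17·6 = 103, valid modulo lcm(17, 9) = 153: x ≡ 103 (mod 153).
  Combine with x ≡ 2 (mod 7); new modulus lcm = 1071.
    Write x = 103 + 153·t and substitute into x ≡ 2 (mod 7): 153·t ≡ 2 − 103 = -101 (mod 7).
    Reduce coefficients mod 7: 6·t ≡ 4 (mod 7).
    The inverse of 6 mod 7 is 6 (since 6·6 = 36 = 5·7 + 1), so t ≡ 6·4 = 24 ≡ 3 (mod 7).
    Then x = 103 + 153·3 = 562, valid modulo lcm(153, 7) = 1071: x ≡ 562 (mod 1071).
  Combine with x ≡ 4 (mod 5); new modulus lcm = 5355.
    Write x = 562 + 1071·t and substitute into x ≡ 4 (mod 5): 1071·t ≡ 4 − 562 = -558 (mod 5).
    Reduce coefficients mod 5: 1·t ≡ 2 (mod 5).
    So t ≡ 2 (mod 5).
    Then x = 562 + 1071·2 = 2704, valid modulo lcm(1071, 5) = 5355: x ≡ 2704 (mod 5355).
Verify against each original: 2704 mod 17 = 1, 2704 mod 9 = 4, 2704 mod 7 = 2, 2704 mod 5 = 4.

x ≡ 2704 (mod 5355).


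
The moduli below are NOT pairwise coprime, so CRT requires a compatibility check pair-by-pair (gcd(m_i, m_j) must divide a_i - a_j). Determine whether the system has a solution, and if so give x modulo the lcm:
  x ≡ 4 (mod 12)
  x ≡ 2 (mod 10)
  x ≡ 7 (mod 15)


Moduli 12, 10, 15 are not pairwise coprime, so CRT works modulo lcm(m_i) when all pairwise compatibility conditions hold.
Pairwise compatibility: gcd(m_i, m_j) must divide a_i - a_j for every pair.
Merge one congruence at a time:
  Start: x ≡ 4 (mod 12).
  Combine with x ≡ 2 (mod 10): gcd(12, 10) = 2; 2 - 4 = -2, which IS divisible by 2, so compatible.
    Write x = 4 + 12·t and substitute into x ≡ 2 (mod 10): 12·t ≡ 2 − 4 = -2 (mod 10).
    Divide the congruence (and modulus) by g = 2: 6·t ≡ -1 (mod 5).
    Reduce coefficients mod 5: 1·t ≡ 4 (mod 5).
    So t ≡ 4 (mod 5).
    Then x = 4 + 12·4 = 52, valid modulo lcm(12, 10) = 60: x ≡ 52 (mod 60).
  Combine with x ≡ 7 (mod 15): gcd(60, 15) = 15; 7 - 52 = -45, which IS divisible by 15, so compatible.
    Write x = 52 + 60·t and substitute into x ≡ 7 (mod 15): 60·t ≡ 7 − 52 = -45 (mod 15).
    Divide the congruence (and modulus) by g = 15: 4·t ≡ -3 (mod 1).
    Modulo 1 every t works; take t = 0.
    Then x = 52 + 60·0 = 52, valid modulo lcm(60, 15) = 60: x ≡ 52 (mod 60).
Verify: 52 mod 12 = 4, 52 mod 10 = 2, 52 mod 15 = 7.

x ≡ 52 (mod 60).


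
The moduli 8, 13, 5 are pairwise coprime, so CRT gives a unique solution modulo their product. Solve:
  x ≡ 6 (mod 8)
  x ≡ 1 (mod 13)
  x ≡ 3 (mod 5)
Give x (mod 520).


Moduli 8, 13, 5 are pairwise coprime; by CRT there is a unique solution modulo M = 8 · 13 · 5 = 520.
Solve pairwise, accumulating the modulus:
  Start with x ≡ 6 (mod 8).
  Combine with x ≡ 1 (mod 13): since gcd(8, 13) = 1, we get a unique residue mod 104.
    Write x = 6 + 8·t and substitute into x ≡ 1 (mod 13): 8·t ≡ 1 − 6 = -5 (mod 13).
    Reduce coefficients mod 13: 8·t ≡ 8 (mod 13).
    The inverse of 8 mod 13 is 5 (since 8·5 = 40 = 3·13 + 1), so t ≡ 5·8 = 40 ≡ 1 (mod 13).
    Then x = 6 + 8·1 = 14, valid modulo lcm(8, 13) = 104: x ≡ 14 (mod 104).
  Combine with x ≡ 3 (mod 5): since gcd(104, 5) = 1, we get a unique residue mod 520.
    Write x = 14 + 104·t and substitute into x ≡ 3 (mod 5): 104·t ≡ 3 − 14 = -11 (mod 5).
    Reduce coefficients mod 5: 4·t ≡ 4 (mod 5).
    The inverse of 4 mod 5 is 4 (since 4·4 = 16 = 3·5 + 1), so t ≡ 4·4 = 16 ≡ 1 (mod 5).
    Then x = 14 + 104·1 = 118, valid modulo lcm(104, 5) = 520: x ≡ 118 (mod 520).
Verify: 118 mod 8 = 6 ✓, 118 mod 13 = 1 ✓, 118 mod 5 = 3 ✓.

x ≡ 118 (mod 520).


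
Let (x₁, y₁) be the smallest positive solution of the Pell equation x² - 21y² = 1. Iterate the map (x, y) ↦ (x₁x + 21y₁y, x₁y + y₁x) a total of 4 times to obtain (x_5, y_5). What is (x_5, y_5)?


Step 1: Find the fundamental solution (x₁, y₁) of x² - 21y² = 1.
  Expand √21 as a continued fraction. a₀ = ⌊√21⌋ = 4; iterate m_{k+1} = d_k·a_k − m_k, d_{k+1} = (21 − m_{k+1}²)/d_k, a_{k+1} = ⌊(a₀ + m_{k+1})/d_{k+1}⌋ (starting m₀ = 0, d₀ = 1), with convergents p_k = a_k·p_{k-1} + p_{k-2}, q_k = a_k·q_{k-1} + q_{k-2} (p₋₁ = 1, q₋₁ = 0):
  k = 0: a₀ = 4; p₀/q₀ = 4/1; p₀² − 21·q₀² = 16 − 21 = -5.
  k = 1: m = 4, d = 5, a = ⌊(4 + 4)/5⌋ = 1; p/q = (1·4 + 1)/(1·1 + 0) = 5/1; p² − 21·q² = 25 − 21 = 4.
  k = 2: m = 1, d = 4, a = ⌊(4 + 1)/4⌋ = 1; p/q = (1·5 + 4)/(1·1 + 1) = 9/2; p² − 21·q² = 81 − 84 = -3.
  k = 3: m = 3, d = 3, a = ⌊(4 + 3)/3⌋ = 2; p/q = (2·9 + 5)/(2·2 + 1) = 23/5; p² − 21·q² = 529 − 525 = 4.
  k = 4: m = 3, d = 4, a = ⌊(4 + 3)/4⌋ = 1; p/q = (1·23 + 9)/(1·5 + 2) = 32/7; p² − 21·q² = 1024 − 1029 = -5.
  k = 5: m = 1, d = 5, a = ⌊(4 + 1)/5⌋ = 1; p/q = (1·32 + 23)/(1·7 + 5) = 55/12; p² − 21·q² = 3025 − 3024 = 1.
  The first convergent with p² − 21·q² = 1 gives the fundamental solution (x₁, y₁) = (55, 12).
Step 2: Apply the recurrence (x_{n+1}, y_{n+1}) = (x₁x_n + 21y₁y_n, x₁y_n + y₁x_n) repeatedly.
  From (x_1, y_1) = (55, 12): x_2 = 55·55 + 21·12·12 = 6049; y_2 = 55·12 + 12·55 = 1320.
  From (x_2, y_2) = (6049, 1320): x_3 = 55·6049 + 21·12·1320 = 665335; y_3 = 55·1320 + 12·6049 = 145188.
  From (x_3, y_3) = (665335, 145188): x_4 = 55·665335 + 21·12·145188 = 73180801; y_4 = 55·145188 + 12·665335 = 15969360.
  From (x_4, y_4) = (73180801, 15969360): x_5 = 55·73180801 + 21·12·15969360 = 8049222775; y_5 = 55·15969360 + 12·73180801 = 1756484412.
Step 3: Verify x_5² - 21·y_5² = 64789987281578700625 - 64789987281578700624 = 1 (should be 1). ✓

(x_1, y_1) = (55, 12); (x_5, y_5) = (8049222775, 1756484412).


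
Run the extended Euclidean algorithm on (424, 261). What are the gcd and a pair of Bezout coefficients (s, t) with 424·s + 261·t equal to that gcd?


Euclidean algorithm on (424, 261) — divide until remainder is 0:
  424 = 1 · 261 + 163
  261 = 1 · 163 + 98
  163 = 1 · 98 + 65
  98 = 1 · 65 + 33
  65 = 1 · 33 + 32
  33 = 1 · 32 + 1
  32 = 32 · 1 + 0
gcd(424, 261) = 1.
Track Bezout coefficients alongside the remainders: start with r₀ = 424 = a·1 + b·0 (s = 1, t = 0) and r₁ = 261 = a·0 + b·1 (s = 0, t = 1); each new remainder r_{k+1} = r_{k-1} − q_k·r_k inherits s_{k+1} = s_{k-1} − q_k·s_k, t_{k+1} = t_{k-1} − q_k·t_k, so r_k = a·s_k + b·t_k at every step:
  q = 1: r = 163, s = 1 − 1·0 = 1, t = 0 − 1·1 = -1  (check: 424·1 + 261·(-1) = 163)
  q = 1: r = 98, s = 0 − 1·1 = -1, t = 1 − 1·(-1) = 2  (check: 424·(-1) + 261·2 = 98)
  q = 1: r = 65, s = 1 − 1·(-1) = 2, t = -1 − 1·2 = -3  (check: 424·2 + 261·(-3) = 65)
  q = 1: r = 33, s = -1 − 1·2 = -3, t = 2 − 1·(-3) = 5  (check: 424·(-3) + 261·5 = 33)
  q = 1: r = 32, s = 2 − 1·(-3) = 5, t = -3 − 1·5 = -8  (check: 424·5 + 261·(-8) = 32)
  q = 1: r = 1, s = -3 − 1·5 = -8, t = 5 − 1·(-8) = 13  (check: 424·(-8) + 261·13 = 1)
The row with r = 1 (the gcd) gives the Bezout coefficients s = -8, t = 13.
Result: 424 · (-8) + 261 · (13) = 1.

gcd(424, 261) = 1; s = -8, t = 13 (check: 424·(-8) + 261·13 = 1).


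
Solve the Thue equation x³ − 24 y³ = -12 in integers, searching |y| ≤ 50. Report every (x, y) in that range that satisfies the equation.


The equation is x³ - 24y³ = -12. For fixed y, x³ = 24·y³ − 12, so a solution requires the RHS to be a perfect cube.
Strategy: iterate y from -50 to 50, compute RHS = 24·y³ − 12, and check whether it is a (positive or negative) perfect cube.
Check small values of y:
  y = 0: RHS = -12 is not a perfect cube.
  y = 1: RHS = 12 is not a perfect cube.
  y = -1: RHS = -36 is not a perfect cube.
  y = 2: RHS = 180 is not a perfect cube.
  y = -2: RHS = -204 is not a perfect cube.
  y = 3: RHS = 636 is not a perfect cube.
  y = -3: RHS = -660 is not a perfect cube.
Continuing the search up to |y| = 50 finds no solutions either.
No (x, y) in the scanned range satisfies the equation.

No integer solutions with |y| ≤ 50.
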